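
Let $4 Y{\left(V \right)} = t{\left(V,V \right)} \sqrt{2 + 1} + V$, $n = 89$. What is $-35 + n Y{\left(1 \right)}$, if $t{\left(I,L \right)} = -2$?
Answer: $- \frac{51}{4} - \frac{89 \sqrt{3}}{2} \approx -89.826$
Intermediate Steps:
$Y{\left(V \right)} = - \frac{\sqrt{3}}{2} + \frac{V}{4}$ ($Y{\left(V \right)} = \frac{- 2 \sqrt{2 + 1} + V}{4} = \frac{- 2 \sqrt{3} + V}{4} = \frac{V - 2 \sqrt{3}}{4} = - \frac{\sqrt{3}}{2} + \frac{V}{4}$)
$-35 + n Y{\left(1 \right)} = -35 + 89 \left(- \frac{\sqrt{3}}{2} + \frac{1}{4} \cdot 1\right) = -35 + 89 \left(- \frac{\sqrt{3}}{2} + \frac{1}{4}\right) = -35 + 89 \left(\frac{1}{4} - \frac{\sqrt{3}}{2}\right) = -35 + \left(\frac{89}{4} - \frac{89 \sqrt{3}}{2}\right) = - \frac{51}{4} - \frac{89 \sqrt{3}}{2}$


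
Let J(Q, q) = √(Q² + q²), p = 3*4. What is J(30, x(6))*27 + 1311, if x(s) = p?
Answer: 1311 + 162*√29 ≈ 2183.4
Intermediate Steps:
p = 12
x(s) = 12
J(30, x(6))*27 + 1311 = √(30² + 12²)*27 + 1311 = √(900 + 144)*27 + 1311 = √1044*27 + 1311 = (6*√29)*27 + 1311 = 162*√29 + 1311 = 1311 + 162*√29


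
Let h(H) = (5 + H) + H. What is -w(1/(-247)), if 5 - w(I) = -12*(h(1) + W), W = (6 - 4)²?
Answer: -137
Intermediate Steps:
h(H) = 5 + 2*H
W = 4 (W = 2² = 4)
w(I) = 137 (w(I) = 5 - (-12)*((5 + 2*1) + 4) = 5 - (-12)*((5 + 2) + 4) = 5 - (-12)*(7 + 4) = 5 - (-12)*11 = 5 - 1*(-132) = 5 + 132 = 137)
-w(1/(-247)) = -1*137 = -137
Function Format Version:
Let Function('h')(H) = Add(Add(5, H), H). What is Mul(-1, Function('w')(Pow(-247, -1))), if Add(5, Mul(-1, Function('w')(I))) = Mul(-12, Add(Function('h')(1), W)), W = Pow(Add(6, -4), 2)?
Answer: -137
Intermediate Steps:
Function('h')(H) = Add(5, Mul(2, H))
W = 4 (W = Pow(2, 2) = 4)
Function('w')(I) = 137 (Function('w')(I) = Add(5, Mul(-1, Mul(-12, Add(Add(5, Mul(2, 1)), 4)))) = Add(5, Mul(-1, Mul(-12, Add(Add(5, 2), 4)))) = Add(5, Mul(-1, Mul(-12, Add(7, 4)))) = Add(5, Mul(-1, Mul(-12, 11))) = Add(5, Mul(-1, -132)) = Add(5, 132) = 137)
Mul(-1, Function('w')(Pow(-247, -1))) = Mul(-1, 137) = -137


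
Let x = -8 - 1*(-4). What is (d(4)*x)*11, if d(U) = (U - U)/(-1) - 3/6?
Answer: 22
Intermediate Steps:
x = -4 (x = -8 + 4 = -4)
d(U) = -1/2 (d(U) = 0*(-1) - 3*1/6 = 0 - 1/2 = -1/2)
(d(4)*x)*11 = -1/2*(-4)*11 = 2*11 = 22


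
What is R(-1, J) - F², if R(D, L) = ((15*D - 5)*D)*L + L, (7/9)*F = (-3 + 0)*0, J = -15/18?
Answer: -35/2 ≈ -17.500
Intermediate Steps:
J = -⅚ (J = -15*1/18 = -⅚ ≈ -0.83333)
F = 0 (F = 9*((-3 + 0)*0)/7 = 9*(-3*0)/7 = (9/7)*0 = 0)
R(D, L) = L + D*L*(-5 + 15*D) (R(D, L) = ((-5 + 15*D)*D)*L + L = (D*(-5 + 15*D))*L + L = D*L*(-5 + 15*D) + L = L + D*L*(-5 + 15*D))
R(-1, J) - F² = -5*(1 - 5*(-1) + 15*(-1)²)/6 - 1*0² = -5*(1 + 5 + 15*1)/6 - 1*0 = -5*(1 + 5 + 15)/6 + 0 = -⅚*21 + 0 = -35/2 + 0 = -35/2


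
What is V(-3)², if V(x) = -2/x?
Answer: 4/9 ≈ 0.44444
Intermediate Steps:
V(-3)² = (-2/(-3))² = (-2*(-⅓))² = (⅔)² = 4/9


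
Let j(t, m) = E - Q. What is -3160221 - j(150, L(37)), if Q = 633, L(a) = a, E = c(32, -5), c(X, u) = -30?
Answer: -3159558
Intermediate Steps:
E = -30
j(t, m) = -663 (j(t, m) = -30 - 1*633 = -30 - 633 = -663)
-3160221 - j(150, L(37)) = -3160221 - 1*(-663) = -3160221 + 663 = -3159558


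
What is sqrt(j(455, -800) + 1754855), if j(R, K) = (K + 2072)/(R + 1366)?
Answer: sqrt(646574827263)/607 ≈ 1324.7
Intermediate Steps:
j(R, K) = (2072 + K)/(1366 + R)
sqrt(j(455, -800) + 1754855) = sqrt((2072 - 800)/(1366 + 455) + 1754855) = sqrt(1272/1821 + 1754855) = sqrt((1/1821)*1272 + 1754855) = sqrt(424/607 + 1754855) = sqrt(1065197409/607) = sqrt(646574827263)/607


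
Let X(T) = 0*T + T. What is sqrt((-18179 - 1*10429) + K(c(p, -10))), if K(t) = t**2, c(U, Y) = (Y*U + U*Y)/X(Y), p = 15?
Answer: 2*I*sqrt(6927) ≈ 166.46*I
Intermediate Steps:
X(T) = T (X(T) = 0 + T = T)
c(U, Y) = 2*U (c(U, Y) = (Y*U + U*Y)/Y = (U*Y + U*Y)/Y = (2*U*Y)/Y = 2*U)
sqrt((-18179 - 1*10429) + K(c(p, -10))) = sqrt((-18179 - 1*10429) + (2*15)**2) = sqrt((-18179 - 10429) + 30**2) = sqrt(-28608 + 900) = sqrt(-27708) = 2*I*sqrt(6927)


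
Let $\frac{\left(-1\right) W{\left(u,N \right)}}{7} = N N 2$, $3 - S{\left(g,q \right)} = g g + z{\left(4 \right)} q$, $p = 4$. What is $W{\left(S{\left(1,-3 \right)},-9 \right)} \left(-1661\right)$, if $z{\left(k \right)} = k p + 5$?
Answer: $1883574$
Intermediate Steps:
$z{\left(k \right)} = 5 + 4 k$ ($z{\left(k \right)} = k 4 + 5 = 4 k + 5 = 5 + 4 k$)
$S{\left(g,q \right)} = 3 - g^{2} - 21 q$ ($S{\left(g,q \right)} = 3 - \left(g g + \left(5 + 4 \cdot 4\right) q\right) = 3 - \left(g^{2} + \left(5 + 16\right) q\right) = 3 - \left(g^{2} + 21 q\right) = 3 - g^{2} - 21 q$)
$W{\left(u,N \right)} = - 14 N^{2}$ ($W{\left(u,N \right)} = - 7 N N 2 = - 7 N 2 N = - 7 \cdot 2 N^{2} = - 14 N^{2}$)
$W{\left(S{\left(1,-3 \right)},-9 \right)} \left(-1661\right) = - 14 \left(-9\right)^{2} \left(-1661\right) = \left(-14\right) 81 \left(-1661\right) = \left(-1134\right) \left(-1661\right) = 1883574$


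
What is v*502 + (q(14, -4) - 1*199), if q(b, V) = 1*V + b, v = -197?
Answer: -99083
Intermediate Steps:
q(b, V) = V + b
v*502 + (q(14, -4) - 1*199) = -197*502 + ((-4 + 14) - 1*199) = -98894 + (10 - 199) = -98894 - 189 = -99083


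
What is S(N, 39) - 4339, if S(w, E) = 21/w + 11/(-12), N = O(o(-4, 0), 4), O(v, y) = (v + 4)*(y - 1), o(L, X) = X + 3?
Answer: -52067/12 ≈ -4338.9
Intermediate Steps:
o(L, X) = 3 + X
O(v, y) = (-1 + y)*(4 + v) (O(v, y) = (4 + v)*(-1 + y) = (-1 + y)*(4 + v))
N = 21 (N = -4 - (3 + 0) + 4*4 + (3 + 0)*4 = -4 - 1*3 + 16 + 3*4 = -4 - 3 + 16 + 12 = 21)
S(w, E) = -11/12 + 21/w (S(w, E) = 21/w + 11*(-1/12) = 21/w - 11/12 = -11/12 + 21/w)
S(N, 39) - 4339 = (-11/12 + 21/21) - 4339 = (-11/12 + 21*(1/21)) - 4339 = (-11/12 + 1) - 4339 = 1/12 - 4339 = -52067/12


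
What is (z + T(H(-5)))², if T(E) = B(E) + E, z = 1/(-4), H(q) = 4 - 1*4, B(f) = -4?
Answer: 289/16 ≈ 18.063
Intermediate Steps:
H(q) = 0 (H(q) = 4 - 4 = 0)
z = -¼ ≈ -0.25000
T(E) = -4 + E
(z + T(H(-5)))² = (-¼ + (-4 + 0))² = (-¼ - 4)² = (-17/4)² = 289/16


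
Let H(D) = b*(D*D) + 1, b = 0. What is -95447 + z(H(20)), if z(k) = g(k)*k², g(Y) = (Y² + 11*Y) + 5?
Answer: -95430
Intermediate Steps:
g(Y) = 5 + Y² + 11*Y
H(D) = 1 (H(D) = 0*(D*D) + 1 = 0*D² + 1 = 0 + 1 = 1)
z(k) = k²*(5 + k² + 11*k) (z(k) = (5 + k² + 11*k)*k² = k²*(5 + k² + 11*k))
-95447 + z(H(20)) = -95447 + 1²*(5 + 1² + 11*1) = -95447 + 1*(5 + 1 + 11) = -95447 + 1*17 = -95447 + 17 = -95430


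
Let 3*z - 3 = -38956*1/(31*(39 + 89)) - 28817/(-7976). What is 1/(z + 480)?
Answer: 2967072/1421025157 ≈ 0.0020880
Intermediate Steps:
z = -3169403/2967072 (z = 1 + (-38956*1/(31*(39 + 89)) - 28817/(-7976))/3 = 1 + (-38956/(31*128) - 28817*(-1/7976))/3 = 1 + (-38956/3968 + 28817/7976)/3 = 1 + (-38956*1/3968 + 28817/7976)/3 = 1 + (-9739/992 + 28817/7976)/3 = 1 + (1/3)*(-6136475/989024) = 1 - 6136475/2967072 = -3169403/2967072 ≈ -1.0682)
1/(z + 480) = 1/(-3169403/2967072 + 480) = 1/(1421025157/2967072) = 2967072/1421025157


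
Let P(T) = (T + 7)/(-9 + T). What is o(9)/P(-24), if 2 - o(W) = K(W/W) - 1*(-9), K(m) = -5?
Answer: -66/17 ≈ -3.8824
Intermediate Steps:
o(W) = -2 (o(W) = 2 - (-5 - 1*(-9)) = 2 - (-5 + 9) = 2 - 1*4 = 2 - 4 = -2)
P(T) = (7 + T)/(-9 + T)
o(9)/P(-24) = -2*(-9 - 24)/(7 - 24) = -2/(-17/(-33)) = -2/((-1/33*(-17))) = -2/17/33 = -2*33/17 = -66/17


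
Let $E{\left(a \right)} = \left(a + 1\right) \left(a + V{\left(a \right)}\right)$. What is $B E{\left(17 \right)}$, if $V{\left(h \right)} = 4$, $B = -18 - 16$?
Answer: $-12852$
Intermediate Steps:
$B = -34$
$E{\left(a \right)} = \left(1 + a\right) \left(4 + a\right)$ ($E{\left(a \right)} = \left(a + 1\right) \left(a + 4\right) = \left(1 + a\right) \left(4 + a\right)$)
$B E{\left(17 \right)} = - 34 \left(4 + 17^{2} + 5 \cdot 17\right) = - 34 \left(4 + 289 + 85\right) = \left(-34\right) 378 = -12852$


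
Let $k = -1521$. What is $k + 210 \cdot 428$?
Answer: $88359$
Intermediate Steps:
$k + 210 \cdot 428 = -1521 + 210 \cdot 428 = -1521 + 89880 = 88359$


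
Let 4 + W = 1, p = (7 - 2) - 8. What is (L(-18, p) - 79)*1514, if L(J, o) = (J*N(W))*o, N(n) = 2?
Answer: 43906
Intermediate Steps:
p = -3 (p = 5 - 8 = -3)
W = -3 (W = -4 + 1 = -3)
L(J, o) = 2*J*o (L(J, o) = (J*2)*o = (2*J)*o = 2*J*o)
(L(-18, p) - 79)*1514 = (2*(-18)*(-3) - 79)*1514 = (108 - 79)*1514 = 29*1514 = 43906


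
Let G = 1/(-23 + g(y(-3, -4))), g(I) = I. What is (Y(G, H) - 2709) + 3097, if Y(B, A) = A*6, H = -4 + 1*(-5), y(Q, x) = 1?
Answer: 334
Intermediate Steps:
H = -9 (H = -4 - 5 = -9)
G = -1/22 (G = 1/(-23 + 1) = 1/(-22) = -1/22 ≈ -0.045455)
Y(B, A) = 6*A
(Y(G, H) - 2709) + 3097 = (6*(-9) - 2709) + 3097 = (-54 - 2709) + 3097 = -2763 + 3097 = 334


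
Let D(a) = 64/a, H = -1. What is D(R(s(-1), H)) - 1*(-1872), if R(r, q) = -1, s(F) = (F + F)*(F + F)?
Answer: 1808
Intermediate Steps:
s(F) = 4*F² (s(F) = (2*F)*(2*F) = 4*F²)
D(R(s(-1), H)) - 1*(-1872) = 64/(-1) - 1*(-1872) = 64*(-1) + 1872 = -64 + 1872 = 1808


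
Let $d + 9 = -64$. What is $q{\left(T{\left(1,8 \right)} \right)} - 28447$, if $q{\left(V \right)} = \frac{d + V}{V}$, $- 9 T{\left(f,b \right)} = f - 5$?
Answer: $- \frac{114441}{4} \approx -28610.0$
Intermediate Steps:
$d = -73$ ($d = -9 - 64 = -73$)
$T{\left(f,b \right)} = \frac{5}{9} - \frac{f}{9}$ ($T{\left(f,b \right)} = - \frac{f - 5}{9} = - \frac{-5 + f}{9} = \frac{5}{9} - \frac{f}{9}$)
$q{\left(V \right)} = \frac{-73 + V}{V}$
$q{\left(T{\left(1,8 \right)} \right)} - 28447 = \frac{-73 + \left(\frac{5}{9} - \frac{1}{9}\right)}{\frac{5}{9} - \frac{1}{9}} - 28447 = \frac{-73 + \frac{4}{9}}{\frac{4}{9}} - 28447 = \frac{9}{4} \left(- \frac{653}{9}\right) - 28447 = - \frac{653}{4} - 28447 = - \frac{114441}{4}$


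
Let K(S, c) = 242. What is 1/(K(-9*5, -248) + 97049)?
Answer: 1/97291 ≈ 1.0278e-5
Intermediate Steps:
1/(K(-9*5, -248) + 97049) = 1/(242 + 97049) = 1/97291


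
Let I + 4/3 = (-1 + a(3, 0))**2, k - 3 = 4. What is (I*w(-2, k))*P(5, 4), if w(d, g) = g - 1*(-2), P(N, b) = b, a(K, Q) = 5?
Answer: 528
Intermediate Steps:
k = 7 (k = 3 + 4 = 7)
w(d, g) = 2 + g (w(d, g) = g + 2 = 2 + g)
I = 44/3 (I = -4/3 + (-1 + 5)**2 = -4/3 + 4**2 = -4/3 + 16 = 44/3 ≈ 14.667)
(I*w(-2, k))*P(5, 4) = (44*(2 + 7)/3)*4 = ((44/3)*9)*4 = 132*4 = 528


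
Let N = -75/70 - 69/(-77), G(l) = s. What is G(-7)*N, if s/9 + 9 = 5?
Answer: 486/77 ≈ 6.3117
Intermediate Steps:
s = -36 (s = -81 + 9*5 = -81 + 45 = -36)
G(l) = -36
N = -27/154 (N = -75*1/70 - 69*(-1/77) = -15/14 + 69/77 = -27/154 ≈ -0.17532)
G(-7)*N = -36*(-27/154) = 486/77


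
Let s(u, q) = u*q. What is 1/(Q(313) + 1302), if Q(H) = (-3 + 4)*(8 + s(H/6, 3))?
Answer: 2/2933 ≈ 0.00068190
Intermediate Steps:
s(u, q) = q*u
Q(H) = 8 + H/2 (Q(H) = (-3 + 4)*(8 + 3*(H/6)) = 1*(8 + 3*(H*(⅙))) = 1*(8 + 3*(H/6)) = 1*(8 + H/2) = 8 + H/2)
1/(Q(313) + 1302) = 1/((8 + (½)*313) + 1302) = 1/((8 + 313/2) + 1302) = 1/(329/2 + 1302) = 1/(2933/2) = 2/2933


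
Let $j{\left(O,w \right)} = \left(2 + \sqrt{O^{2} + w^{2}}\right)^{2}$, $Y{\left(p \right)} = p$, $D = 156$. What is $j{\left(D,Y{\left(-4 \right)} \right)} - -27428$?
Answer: $51784 + 16 \sqrt{1522} \approx 52408.0$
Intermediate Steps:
$j{\left(D,Y{\left(-4 \right)} \right)} - -27428 = \left(2 + \sqrt{156^{2} + \left(-4\right)^{2}}\right)^{2} - -27428 = \left(2 + \sqrt{24336 + 16}\right)^{2} + 27428 = \left(2 + \sqrt{24352}\right)^{2} + 27428 = \left(2 + 4 \sqrt{1522}\right)^{2} + 27428 = 27428 + \left(2 + 4 \sqrt{1522}\right)^{2}$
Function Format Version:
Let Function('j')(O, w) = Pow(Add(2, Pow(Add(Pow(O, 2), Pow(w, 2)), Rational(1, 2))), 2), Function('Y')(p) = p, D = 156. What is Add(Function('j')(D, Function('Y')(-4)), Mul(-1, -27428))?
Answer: Add(51784, Mul(16, Pow(1522, Rational(1, 2)))) ≈ 52408.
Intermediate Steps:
Add(Function('j')(D, Function('Y')(-4)), Mul(-1, -27428)) = Add(Pow(Add(2, Pow(Add(Pow(156, 2), Pow(-4, 2)), Rational(1, 2))), 2), Mul(-1, -27428)) = Add(Pow(Add(2, Pow(Add(24336, 16), Rational(1, 2))), 2), 27428) = Add(Pow(Add(2, Pow(24352, Rational(1, 2))), 2), 27428) = Add(Pow(Add(2, Mul(4, Pow(1522, Rational(1, 2)))), 2), 27428) = Add(27428, Pow(Add(2, Mul(4, Pow(1522, Rational(1, 2)))), 2))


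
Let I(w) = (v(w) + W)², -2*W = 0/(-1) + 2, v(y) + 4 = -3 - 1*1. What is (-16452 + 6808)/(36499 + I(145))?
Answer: -2411/9145 ≈ -0.26364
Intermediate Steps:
v(y) = -8 (v(y) = -4 + (-3 - 1*1) = -4 + (-3 - 1) = -4 - 4 = -8)
W = -1 (W = -(0/(-1) + 2)/2 = -(0*(-1) + 2)/2 = -(0 + 2)/2 = -½*2 = -1)
I(w) = 81 (I(w) = (-8 - 1)² = (-9)² = 81)
(-16452 + 6808)/(36499 + I(145)) = (-16452 + 6808)/(36499 + 81) = -9644/36580 = -9644*1/36580 = -2411/9145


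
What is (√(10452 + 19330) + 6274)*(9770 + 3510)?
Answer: 83318720 + 13280*√29782 ≈ 8.5610e+7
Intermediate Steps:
(√(10452 + 19330) + 6274)*(9770 + 3510) = (√29782 + 6274)*13280 = (6274 + √29782)*13280 = 83318720 + 13280*√29782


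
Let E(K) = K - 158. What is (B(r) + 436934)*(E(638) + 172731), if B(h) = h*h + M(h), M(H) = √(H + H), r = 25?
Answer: 75790031949 + 866055*√2 ≈ 7.5791e+10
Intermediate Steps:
E(K) = -158 + K
M(H) = √2*√H (M(H) = √(2*H) = √2*√H)
B(h) = h² + √2*√h (B(h) = h*h + √2*√h = h² + √2*√h)
(B(r) + 436934)*(E(638) + 172731) = ((25² + √2*√25) + 436934)*((-158 + 638) + 172731) = ((625 + √2*5) + 436934)*(480 + 172731) = ((625 + 5*√2) + 436934)*173211 = (437559 + 5*√2)*173211 = 75790031949 + 866055*√2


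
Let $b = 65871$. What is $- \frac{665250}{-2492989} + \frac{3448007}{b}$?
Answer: $\frac{8639664205673}{164215678419} \approx 52.612$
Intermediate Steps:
$- \frac{665250}{-2492989} + \frac{3448007}{b} = - \frac{665250}{-2492989} + \frac{3448007}{65871} = \left(-665250\right) \left(- \frac{1}{2492989}\right) + 3448007 \cdot \frac{1}{65871} = \frac{665250}{2492989} + \frac{3448007}{65871} = \frac{8639664205673}{164215678419}$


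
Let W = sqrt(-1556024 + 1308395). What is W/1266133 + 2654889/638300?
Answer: 2654889/638300 + I*sqrt(247629)/1266133 ≈ 4.1593 + 0.00039303*I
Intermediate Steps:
W = I*sqrt(247629) (W = sqrt(-247629) = I*sqrt(247629) ≈ 497.62*I)
W/1266133 + 2654889/638300 = (I*sqrt(247629))/1266133 + 2654889/638300 = (I*sqrt(247629))*(1/1266133) + 2654889*(1/638300) = I*sqrt(247629)/1266133 + 2654889/638300 = 2654889/638300 + I*sqrt(247629)/1266133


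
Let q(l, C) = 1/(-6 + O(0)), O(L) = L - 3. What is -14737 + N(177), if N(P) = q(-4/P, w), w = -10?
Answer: -132634/9 ≈ -14737.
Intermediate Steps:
O(L) = -3 + L
q(l, C) = -⅑ (q(l, C) = 1/(-6 + (-3 + 0)) = 1/(-6 - 3) = 1/(-9) = -⅑)
N(P) = -⅑
-14737 + N(177) = -14737 - ⅑ = -132634/9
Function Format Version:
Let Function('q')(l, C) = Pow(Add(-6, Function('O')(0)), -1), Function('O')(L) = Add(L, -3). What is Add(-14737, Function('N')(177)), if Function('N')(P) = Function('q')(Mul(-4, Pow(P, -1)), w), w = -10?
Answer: Rational(-132634, 9) ≈ -14737.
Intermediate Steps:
Function('O')(L) = Add(-3, L)
Function('q')(l, C) = Rational(-1, 9) (Function('q')(l, C) = Pow(Add(-6, Add(-3, 0)), -1) = Pow(Add(-6, -3), -1) = Pow(-9, -1) = Rational(-1, 9))
Function('N')(P) = Rational(-1, 9)
Add(-14737, Function('N')(177)) = Add(-14737, Rational(-1, 9)) = Rational(-132634, 9)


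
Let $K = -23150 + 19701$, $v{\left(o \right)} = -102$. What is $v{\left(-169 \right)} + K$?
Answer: $-3551$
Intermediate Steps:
$K = -3449$
$v{\left(-169 \right)} + K = -102 - 3449 = -3551$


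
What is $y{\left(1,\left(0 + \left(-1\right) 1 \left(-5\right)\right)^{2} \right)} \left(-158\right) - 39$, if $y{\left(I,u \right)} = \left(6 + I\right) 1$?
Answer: $-1145$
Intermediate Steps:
$y{\left(I,u \right)} = 6 + I$
$y{\left(1,\left(0 + \left(-1\right) 1 \left(-5\right)\right)^{2} \right)} \left(-158\right) - 39 = \left(6 + 1\right) \left(-158\right) - 39 = 7 \left(-158\right) - 39 = -1106 - 39 = -1145$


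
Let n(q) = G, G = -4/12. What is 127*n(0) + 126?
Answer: 251/3 ≈ 83.667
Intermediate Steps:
G = -⅓ (G = -4*1/12 = -⅓ ≈ -0.33333)
n(q) = -⅓
127*n(0) + 126 = 127*(-⅓) + 126 = -127/3 + 126 = 251/3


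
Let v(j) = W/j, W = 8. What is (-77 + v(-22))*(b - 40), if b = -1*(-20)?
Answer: 17020/11 ≈ 1547.3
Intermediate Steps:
b = 20
v(j) = 8/j
(-77 + v(-22))*(b - 40) = (-77 + 8/(-22))*(20 - 40) = (-77 + 8*(-1/22))*(-20) = (-77 - 4/11)*(-20) = -851/11*(-20) = 17020/11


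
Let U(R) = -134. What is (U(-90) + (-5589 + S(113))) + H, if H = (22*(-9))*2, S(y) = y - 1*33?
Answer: -6039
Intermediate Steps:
S(y) = -33 + y (S(y) = y - 33 = -33 + y)
H = -396 (H = -198*2 = -396)
(U(-90) + (-5589 + S(113))) + H = (-134 + (-5589 + (-33 + 113))) - 396 = (-134 + (-5589 + 80)) - 396 = (-134 - 5509) - 396 = -5643 - 396 = -6039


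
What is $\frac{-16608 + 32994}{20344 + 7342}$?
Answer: $\frac{8193}{13843} \approx 0.59185$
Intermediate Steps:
$\frac{-16608 + 32994}{20344 + 7342} = \frac{16386}{27686} = 16386 \cdot \frac{1}{27686} = \frac{8193}{13843}$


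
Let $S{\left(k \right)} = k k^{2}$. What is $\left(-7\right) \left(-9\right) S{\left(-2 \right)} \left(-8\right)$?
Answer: $4032$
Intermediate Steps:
$S{\left(k \right)} = k^{3}$
$\left(-7\right) \left(-9\right) S{\left(-2 \right)} \left(-8\right) = \left(-7\right) \left(-9\right) \left(-2\right)^{3} \left(-8\right) = 63 \left(-8\right) \left(-8\right) = \left(-504\right) \left(-8\right) = 4032$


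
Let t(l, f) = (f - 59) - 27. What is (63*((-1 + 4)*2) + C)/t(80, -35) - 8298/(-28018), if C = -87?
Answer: -3574590/1695089 ≈ -2.1088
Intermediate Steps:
t(l, f) = -86 + f (t(l, f) = (-59 + f) - 27 = -86 + f)
(63*((-1 + 4)*2) + C)/t(80, -35) - 8298/(-28018) = (63*((-1 + 4)*2) - 87)/(-86 - 35) - 8298/(-28018) = (63*(3*2) - 87)/(-121) - 8298*(-1/28018) = (63*6 - 87)*(-1/121) + 4149/14009 = (378 - 87)*(-1/121) + 4149/14009 = 291*(-1/121) + 4149/14009 = -291/121 + 4149/14009 = -3574590/1695089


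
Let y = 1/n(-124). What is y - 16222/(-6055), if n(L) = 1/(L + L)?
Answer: -1485418/6055 ≈ -245.32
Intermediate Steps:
n(L) = 1/(2*L)
y = -248 (y = 1/((½)/(-124)) = 1/((½)*(-1/124)) = 1/(-1/248) = -248)
y - 16222/(-6055) = -248 - 16222/(-6055) = -248 - 16222*(-1)/6055 = -248 - 1*(-16222/6055) = -248 + 16222/6055 = -1485418/6055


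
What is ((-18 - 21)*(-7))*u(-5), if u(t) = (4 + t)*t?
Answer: 1365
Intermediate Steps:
u(t) = t*(4 + t)
((-18 - 21)*(-7))*u(-5) = ((-18 - 21)*(-7))*(-5*(4 - 5)) = (-39*(-7))*(-5*(-1)) = 273*5 = 1365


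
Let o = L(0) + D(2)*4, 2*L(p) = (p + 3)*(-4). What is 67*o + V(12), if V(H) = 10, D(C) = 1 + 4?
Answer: 948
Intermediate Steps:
D(C) = 5
L(p) = -6 - 2*p (L(p) = ((p + 3)*(-4))/2 = ((3 + p)*(-4))/2 = (-12 - 4*p)/2 = -6 - 2*p)
o = 14 (o = (-6 - 2*0) + 5*4 = (-6 + 0) + 20 = -6 + 20 = 14)
67*o + V(12) = 67*14 + 10 = 938 + 10 = 948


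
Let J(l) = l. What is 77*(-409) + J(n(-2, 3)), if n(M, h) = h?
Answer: -31490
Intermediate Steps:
77*(-409) + J(n(-2, 3)) = 77*(-409) + 3 = -31493 + 3 = -31490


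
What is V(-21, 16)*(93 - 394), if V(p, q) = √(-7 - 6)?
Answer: -301*I*√13 ≈ -1085.3*I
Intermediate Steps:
V(p, q) = I*√13 (V(p, q) = √(-13) = I*√13)
V(-21, 16)*(93 - 394) = (I*√13)*(93 - 394) = (I*√13)*(-301) = -301*I*√13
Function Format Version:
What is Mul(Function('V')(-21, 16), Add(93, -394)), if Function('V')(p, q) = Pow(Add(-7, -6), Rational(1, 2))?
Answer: Mul(-301, I, Pow(13, Rational(1, 2))) ≈ Mul(-1085.3, I)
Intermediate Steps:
Function('V')(p, q) = Mul(I, Pow(13, Rational(1, 2))) (Function('V')(p, q) = Pow(-13, Rational(1, 2)) = Mul(I, Pow(13, Rational(1, 2))))
Mul(Function('V')(-21, 16), Add(93, -394)) = Mul(Mul(I, Pow(13, Rational(1, 2))), Add(93, -394)) = Mul(Mul(I, Pow(13, Rational(1, 2))), -301) = Mul(-301, I, Pow(13, Rational(1, 2)))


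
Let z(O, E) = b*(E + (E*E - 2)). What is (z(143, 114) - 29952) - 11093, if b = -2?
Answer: -67261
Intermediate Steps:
z(O, E) = 4 - 2*E - 2*E² (z(O, E) = -2*(E + (E*E - 2)) = -2*(E + (E² - 2)) = -2*(E + (-2 + E²)) = -2*(-2 + E + E²) = 4 - 2*E - 2*E²)
(z(143, 114) - 29952) - 11093 = ((4 - 2*114 - 2*114²) - 29952) - 11093 = ((4 - 228 - 2*12996) - 29952) - 11093 = ((4 - 228 - 25992) - 29952) - 11093 = (-26216 - 29952) - 11093 = -56168 - 11093 = -67261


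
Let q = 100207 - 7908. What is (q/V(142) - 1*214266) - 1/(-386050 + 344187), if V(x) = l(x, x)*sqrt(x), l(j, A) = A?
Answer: -8969817557/41863 + 92299*sqrt(142)/20164 ≈ -2.1421e+5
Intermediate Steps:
q = 92299
V(x) = x**(3/2) (V(x) = x*sqrt(x) = x**(3/2))
(q/V(142) - 1*214266) - 1/(-386050 + 344187) = (92299/(142**(3/2)) - 1*214266) - 1/(-386050 + 344187) = (92299/((142*sqrt(142))) - 214266) - 1/(-41863) = (92299*(sqrt(142)/20164) - 214266) - 1*(-1/41863) = (92299*sqrt(142)/20164 - 214266) + 1/41863 = (-214266 + 92299*sqrt(142)/20164) + 1/41863 = -8969817557/41863 + 92299*sqrt(142)/20164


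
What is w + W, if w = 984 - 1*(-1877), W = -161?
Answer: 2700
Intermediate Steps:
w = 2861 (w = 984 + 1877 = 2861)
w + W = 2861 - 161 = 2700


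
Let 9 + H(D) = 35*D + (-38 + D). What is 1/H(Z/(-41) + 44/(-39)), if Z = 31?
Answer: -533/61207 ≈ -0.0087081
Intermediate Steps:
H(D) = -47 + 36*D (H(D) = -9 + (35*D + (-38 + D)) = -9 + (-38 + 36*D) = -47 + 36*D)
1/H(Z/(-41) + 44/(-39)) = 1/(-47 + 36*(31/(-41) + 44/(-39))) = 1/(-47 + 36*(31*(-1/41) + 44*(-1/39))) = 1/(-47 + 36*(-31/41 - 44/39)) = 1/(-47 + 36*(-3013/1599)) = 1/(-47 - 36156/533) = 1/(-61207/533) = -533/61207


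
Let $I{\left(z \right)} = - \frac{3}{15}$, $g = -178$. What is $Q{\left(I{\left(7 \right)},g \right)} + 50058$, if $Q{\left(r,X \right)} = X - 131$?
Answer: $49749$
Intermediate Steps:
$I{\left(z \right)} = - \frac{1}{5}$ ($I{\left(z \right)} = \left(-3\right) \frac{1}{15} = - \frac{1}{5}$)
$Q{\left(r,X \right)} = -131 + X$
$Q{\left(I{\left(7 \right)},g \right)} + 50058 = \left(-131 - 178\right) + 50058 = -309 + 50058 = 49749$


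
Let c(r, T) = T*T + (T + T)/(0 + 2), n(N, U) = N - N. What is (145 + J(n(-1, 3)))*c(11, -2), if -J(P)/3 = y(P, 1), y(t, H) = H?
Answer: 284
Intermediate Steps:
n(N, U) = 0
J(P) = -3 (J(P) = -3*1 = -3)
c(r, T) = T + T² (c(r, T) = T² + (2*T)/2 = T² + (2*T)*(½) = T² + T = T + T²)
(145 + J(n(-1, 3)))*c(11, -2) = (145 - 3)*(-2*(1 - 2)) = 142*(-2*(-1)) = 142*2 = 284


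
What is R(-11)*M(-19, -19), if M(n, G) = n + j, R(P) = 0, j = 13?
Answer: 0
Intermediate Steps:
M(n, G) = 13 + n (M(n, G) = n + 13 = 13 + n)
R(-11)*M(-19, -19) = 0*(13 - 19) = 0*(-6) = 0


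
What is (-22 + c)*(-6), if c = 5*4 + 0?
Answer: 12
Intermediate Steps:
c = 20 (c = 20 + 0 = 20)
(-22 + c)*(-6) = (-22 + 20)*(-6) = -2*(-6) = 12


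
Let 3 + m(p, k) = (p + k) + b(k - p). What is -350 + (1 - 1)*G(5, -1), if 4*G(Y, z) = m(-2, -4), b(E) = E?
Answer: -350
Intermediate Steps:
m(p, k) = -3 + 2*k (m(p, k) = -3 + ((p + k) + (k - p)) = -3 + ((k + p) + (k - p)) = -3 + 2*k)
G(Y, z) = -11/4 (G(Y, z) = (-3 + 2*(-4))/4 = (-3 - 8)/4 = (¼)*(-11) = -11/4)
-350 + (1 - 1)*G(5, -1) = -350 + (1 - 1)*(-11/4) = -350 + 0*(-11/4) = -350 + 0 = -350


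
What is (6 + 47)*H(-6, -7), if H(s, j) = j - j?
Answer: 0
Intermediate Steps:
H(s, j) = 0
(6 + 47)*H(-6, -7) = (6 + 47)*0 = 53*0 = 0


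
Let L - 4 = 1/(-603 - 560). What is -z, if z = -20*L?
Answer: 93020/1163 ≈ 79.983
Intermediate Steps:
L = 4651/1163 (L = 4 + 1/(-603 - 560) = 4 + 1/(-1163) = 4 - 1/1163 = 4651/1163 ≈ 3.9991)
z = -93020/1163 (z = -20*4651/1163 = -93020/1163 ≈ -79.983)
-z = -1*(-93020/1163) = 93020/1163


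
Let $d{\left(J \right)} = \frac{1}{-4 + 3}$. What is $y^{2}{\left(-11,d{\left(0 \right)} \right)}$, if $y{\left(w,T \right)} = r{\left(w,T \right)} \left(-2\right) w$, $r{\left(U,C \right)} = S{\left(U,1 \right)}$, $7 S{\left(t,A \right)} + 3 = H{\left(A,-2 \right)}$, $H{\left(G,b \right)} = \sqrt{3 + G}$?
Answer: $\frac{484}{49} \approx 9.8775$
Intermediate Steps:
$d{\left(J \right)} = -1$ ($d{\left(J \right)} = \frac{1}{-1} = -1$)
$S{\left(t,A \right)} = - \frac{3}{7} + \frac{\sqrt{3 + A}}{7}$
$r{\left(U,C \right)} = - \frac{1}{7}$ ($r{\left(U,C \right)} = - \frac{3}{7} + \frac{\sqrt{3 + 1}}{7} = - \frac{3}{7} + \frac{\sqrt{4}}{7} = - \frac{3}{7} + \frac{1}{7} \cdot 2 = - \frac{3}{7} + \frac{2}{7} = - \frac{1}{7}$)
$y{\left(w,T \right)} = \frac{2 w}{7}$ ($y{\left(w,T \right)} = \left(- \frac{1}{7}\right) \left(-2\right) w = \frac{2 w}{7}$)
$y^{2}{\left(-11,d{\left(0 \right)} \right)} = \left(\frac{2}{7} \left(-11\right)\right)^{2} = \left(- \frac{22}{7}\right)^{2} = \frac{484}{49}$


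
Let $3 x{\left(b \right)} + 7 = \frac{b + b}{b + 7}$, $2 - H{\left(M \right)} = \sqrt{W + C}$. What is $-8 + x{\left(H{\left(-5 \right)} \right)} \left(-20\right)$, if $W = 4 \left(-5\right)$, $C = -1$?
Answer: $\frac{1712}{51} + \frac{140 i \sqrt{21}}{153} \approx 33.569 + 4.1932 i$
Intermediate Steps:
$W = -20$
$H{\left(M \right)} = 2 - i \sqrt{21}$ ($H{\left(M \right)} = 2 - \sqrt{-20 - 1} = 2 - \sqrt{-21} = 2 - i \sqrt{21}$)
$x{\left(b \right)} = - \frac{7}{3} + \frac{2 b}{3 \left(7 + b\right)}$ ($x{\left(b \right)} = - \frac{7}{3} + \frac{\left(b + b\right) \frac{1}{b + 7}}{3} = - \frac{7}{3} + \frac{2 b \frac{1}{7 + b}}{3} = - \frac{7}{3} + \frac{2 b}{3 \left(7 + b\right)}$)
$-8 + x{\left(H{\left(-5 \right)} \right)} \left(-20\right) = -8 + \frac{-49 - 5 \left(2 - i \sqrt{21}\right)}{3 \left(7 + \left(2 - i \sqrt{21}\right)\right)} \left(-20\right) = -8 + \frac{-49 - \left(10 - 5 i \sqrt{21}\right)}{3 \left(9 - i \sqrt{21}\right)} \left(-20\right) = -8 + \frac{-59 + 5 i \sqrt{21}}{3 \left(9 - i \sqrt{21}\right)} \left(-20\right) = -8 - \frac{20 \left(-59 + 5 i \sqrt{21}\right)}{3 \left(9 - i \sqrt{21}\right)}$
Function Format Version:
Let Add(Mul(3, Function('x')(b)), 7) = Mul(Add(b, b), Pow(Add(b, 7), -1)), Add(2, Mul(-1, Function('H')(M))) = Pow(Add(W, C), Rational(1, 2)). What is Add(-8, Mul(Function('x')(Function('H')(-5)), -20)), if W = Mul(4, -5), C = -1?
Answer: Add(Rational(1712, 51), Mul(Rational(140, 153), I, Pow(21, Rational(1, 2)))) ≈ Add(33.569, Mul(4.1932, I))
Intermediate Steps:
W = -20
Function('H')(M) = Add(2, Mul(-1, I, Pow(21, Rational(1, 2)))) (Function('H')(M) = Add(2, Mul(-1, Pow(Add(-20, -1), Rational(1, 2)))) = Add(2, Mul(-1, Pow(-21, Rational(1, 2)))) = Add(2, Mul(-1, Mul(I, Pow(21, Rational(1, 2))))) = Add(2, Mul(-1, I, Pow(21, Rational(1, 2)))))
Function('x')(b) = Add(Rational(-7, 3), Mul(Rational(2, 3), b, Pow(Add(7, b), -1))) (Function('x')(b) = Add(Rational(-7, 3), Mul(Rational(1, 3), Mul(Add(b, b), Pow(Add(b, 7), -1)))) = Add(Rational(-7, 3), Mul(Rational(1, 3), Mul(Mul(2, b), Pow(Add(7, b), -1)))) = Add(Rational(-7, 3), Mul(Rational(1, 3), Mul(2, b, Pow(Add(7, b), -1)))) = Add(Rational(-7, 3), Mul(Rational(2, 3), b, Pow(Add(7, b), -1))))
Add(-8, Mul(Function('x')(Function('H')(-5)), -20)) = Add(-8, Mul(Mul(Rational(1, 3), Pow(Add(7, Add(2, Mul(-1, I, Pow(21, Rational(1, 2))))), -1), Add(-49, Mul(-5, Add(2, Mul(-1, I, Pow(21, Rational(1, 2))))))), -20)) = Add(-8, Mul(Mul(Rational(1, 3), Pow(Add(9, Mul(-1, I, Pow(21, Rational(1, 2)))), -1), Add(-49, Add(-10, Mul(5, I, Pow(21, Rational(1, 2)))))), -20)) = Add(-8, Mul(Mul(Rational(1, 3), Pow(Add(9, Mul(-1, I, Pow(21, Rational(1, 2)))), -1), Add(-59, Mul(5, I, Pow(21, Rational(1, 2))))), -20)) = Add(-8, Mul(Rational(-20, 3), Pow(Add(9, Mul(-1, I, Pow(21, Rational(1, 2)))), -1), Add(-59, Mul(5, I, Pow(21, Rational(1, 2))))))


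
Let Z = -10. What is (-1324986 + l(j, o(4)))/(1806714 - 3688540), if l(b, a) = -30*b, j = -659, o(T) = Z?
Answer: 652608/940913 ≈ 0.69359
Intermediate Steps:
o(T) = -10
(-1324986 + l(j, o(4)))/(1806714 - 3688540) = (-1324986 - 30*(-659))/(1806714 - 3688540) = (-1324986 + 19770)/(-1881826) = -1305216*(-1/1881826) = 652608/940913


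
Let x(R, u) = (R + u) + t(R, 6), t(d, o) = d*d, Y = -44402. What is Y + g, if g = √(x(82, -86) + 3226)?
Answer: -44402 + √9946 ≈ -44302.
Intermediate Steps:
t(d, o) = d²
x(R, u) = R + u + R² (x(R, u) = (R + u) + R² = R + u + R²)
g = √9946 (g = √((82 - 86 + 82²) + 3226) = √((82 - 86 + 6724) + 3226) = √(6720 + 3226) = √9946 ≈ 99.730)
Y + g = -44402 + √9946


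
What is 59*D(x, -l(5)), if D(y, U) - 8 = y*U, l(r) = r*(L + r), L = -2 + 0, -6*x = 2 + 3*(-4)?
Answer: -1003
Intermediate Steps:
x = 5/3 (x = -(2 + 3*(-4))/6 = -(2 - 12)/6 = -⅙*(-10) = 5/3 ≈ 1.6667)
L = -2
l(r) = r*(-2 + r)
D(y, U) = 8 + U*y (D(y, U) = 8 + y*U = 8 + U*y)
59*D(x, -l(5)) = 59*(8 - 5*(-2 + 5)*(5/3)) = 59*(8 - 5*3*(5/3)) = 59*(8 - 1*15*(5/3)) = 59*(8 - 15*5/3) = 59*(8 - 25) = 59*(-17) = -1003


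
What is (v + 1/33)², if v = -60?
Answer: 3916441/1089 ≈ 3596.4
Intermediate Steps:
(v + 1/33)² = (-60 + 1/33)² = (-1979/33)² = 3916441/1089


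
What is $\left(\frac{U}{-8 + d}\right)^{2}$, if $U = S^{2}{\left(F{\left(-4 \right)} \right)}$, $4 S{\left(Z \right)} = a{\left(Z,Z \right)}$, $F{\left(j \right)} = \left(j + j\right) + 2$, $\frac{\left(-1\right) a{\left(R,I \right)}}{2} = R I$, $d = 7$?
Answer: $104976$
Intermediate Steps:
$a{\left(R,I \right)} = - 2 I R$ ($a{\left(R,I \right)} = - 2 R I = - 2 I R$)
$F{\left(j \right)} = 2 + 2 j$ ($F{\left(j \right)} = 2 j + 2 = 2 + 2 j$)
$S{\left(Z \right)} = - \frac{Z^{2}}{2}$ ($S{\left(Z \right)} = \frac{\left(-2\right) Z Z}{4} = \frac{\left(-2\right) Z^{2}}{4} = - \frac{Z^{2}}{2}$)
$U = 324$ ($U = \left(- \frac{\left(2 + 2 \left(-4\right)\right)^{2}}{2}\right)^{2} = \left(- \frac{\left(2 - 8\right)^{2}}{2}\right)^{2} = \left(- \frac{\left(-6\right)^{2}}{2}\right)^{2} = \left(\left(- \frac{1}{2}\right) 36\right)^{2} = \left(-18\right)^{2} = 324$)
$\left(\frac{U}{-8 + d}\right)^{2} = \left(\frac{324}{-8 + 7}\right)^{2} = \left(\frac{324}{-1}\right)^{2} = \left(324 \left(-1\right)\right)^{2} = \left(-324\right)^{2} = 104976$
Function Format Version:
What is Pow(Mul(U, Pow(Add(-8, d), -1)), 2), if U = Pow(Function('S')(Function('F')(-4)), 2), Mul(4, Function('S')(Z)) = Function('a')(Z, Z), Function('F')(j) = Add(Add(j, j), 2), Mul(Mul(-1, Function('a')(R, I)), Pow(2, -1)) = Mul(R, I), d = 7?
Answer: 104976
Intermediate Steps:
Function('a')(R, I) = Mul(-2, I, R) (Function('a')(R, I) = Mul(-2, Mul(R, I)) = Mul(-2, Mul(I, R)) = Mul(-2, I, R))
Function('F')(j) = Add(2, Mul(2, j)) (Function('F')(j) = Add(Mul(2, j), 2) = Add(2, Mul(2, j)))
Function('S')(Z) = Mul(Rational(-1, 2), Pow(Z, 2)) (Function('S')(Z) = Mul(Rational(1, 4), Mul(-2, Z, Z)) = Mul(Rational(1, 4), Mul(-2, Pow(Z, 2))) = Mul(Rational(-1, 2), Pow(Z, 2)))
U = 324 (U = Pow(Mul(Rational(-1, 2), Pow(Add(2, Mul(2, -4)), 2)), 2) = Pow(Mul(Rational(-1, 2), Pow(Add(2, -8), 2)), 2) = Pow(Mul(Rational(-1, 2), Pow(-6, 2)), 2) = Pow(Mul(Rational(-1, 2), 36), 2) = Pow(-18, 2) = 324)
Pow(Mul(U, Pow(Add(-8, d), -1)), 2) = Pow(Mul(324, Pow(Add(-8, 7), -1)), 2) = Pow(Mul(324, Pow(-1, -1)), 2) = Pow(Mul(324, -1), 2) = Pow(-324, 2) = 104976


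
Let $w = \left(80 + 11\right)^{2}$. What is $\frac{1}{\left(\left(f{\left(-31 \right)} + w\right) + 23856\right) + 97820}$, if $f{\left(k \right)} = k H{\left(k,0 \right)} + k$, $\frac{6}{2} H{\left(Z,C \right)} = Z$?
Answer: $\frac{3}{390739} \approx 7.6778 \cdot 10^{-6}$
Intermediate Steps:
$H{\left(Z,C \right)} = \frac{Z}{3}$
$f{\left(k \right)} = k + \frac{k^{2}}{3}$ ($f{\left(k \right)} = k \frac{k}{3} + k = \frac{k^{2}}{3} + k = k + \frac{k^{2}}{3}$)
$w = 8281$ ($w = 91^{2} = 8281$)
$\frac{1}{\left(\left(f{\left(-31 \right)} + w\right) + 23856\right) + 97820} = \frac{1}{\left(\left(\frac{1}{3} \left(-31\right) \left(3 - 31\right) + 8281\right) + 23856\right) + 97820} = \frac{1}{\left(\left(\frac{1}{3} \left(-31\right) \left(-28\right) + 8281\right) + 23856\right) + 97820} = \frac{1}{\left(\left(\frac{868}{3} + 8281\right) + 23856\right) + 97820} = \frac{1}{\left(\frac{25711}{3} + 23856\right) + 97820} = \frac{1}{\frac{97279}{3} + 97820} = \frac{1}{\frac{390739}{3}} = \frac{3}{390739}$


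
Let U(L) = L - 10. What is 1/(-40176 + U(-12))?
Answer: -1/40198 ≈ -2.4877e-5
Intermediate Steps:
U(L) = -10 + L
1/(-40176 + U(-12)) = 1/(-40176 + (-10 - 12)) = 1/(-40176 - 22) = 1/(-40198) = -1/40198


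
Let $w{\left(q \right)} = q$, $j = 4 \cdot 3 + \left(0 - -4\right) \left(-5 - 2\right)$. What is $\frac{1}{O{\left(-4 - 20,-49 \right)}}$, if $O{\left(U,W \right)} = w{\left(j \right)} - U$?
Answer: $\frac{1}{8} \approx 0.125$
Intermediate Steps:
$j = -16$ ($j = 12 + \left(0 + 4\right) \left(-7\right) = 12 + 4 \left(-7\right) = 12 - 28 = -16$)
$O{\left(U,W \right)} = -16 - U$
$\frac{1}{O{\left(-4 - 20,-49 \right)}} = \frac{1}{-16 - \left(-4 - 20\right)} = \frac{1}{-16 - -24} = \frac{1}{-16 + 24} = \frac{1}{8}$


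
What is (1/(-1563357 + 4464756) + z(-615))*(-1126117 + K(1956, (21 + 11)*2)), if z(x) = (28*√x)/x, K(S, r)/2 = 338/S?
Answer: -550671044/1418784111 + 15418789232*I*√615/300735 ≈ -0.38813 + 1.2715e+6*I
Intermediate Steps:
K(S, r) = 676/S (K(S, r) = 2*(338/S) = 676/S)
z(x) = 28/√x
(1/(-1563357 + 4464756) + z(-615))*(-1126117 + K(1956, (21 + 11)*2)) = (1/(-1563357 + 4464756) + 28/√(-615))*(-1126117 + 676/1956) = (1/2901399 + 28*(-I*√615/615))*(-1126117 + 676*(1/1956)) = (1/2901399 - 28*I*√615/615)*(-1126117 + 169/489) = (1/2901399 - 28*I*√615/615)*(-550671044/489) = -550671044/1418784111 + 15418789232*I*√615/300735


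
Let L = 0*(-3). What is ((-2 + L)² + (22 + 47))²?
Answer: 5329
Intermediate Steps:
L = 0
((-2 + L)² + (22 + 47))² = ((-2 + 0)² + (22 + 47))² = ((-2)² + 69)² = (4 + 69)² = 73² = 5329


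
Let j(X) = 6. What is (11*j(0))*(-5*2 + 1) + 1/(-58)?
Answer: -34453/58 ≈ -594.02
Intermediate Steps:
(11*j(0))*(-5*2 + 1) + 1/(-58) = (11*6)*(-5*2 + 1) + 1/(-58) = 66*(-10 + 1) - 1/58 = 66*(-9) - 1/58 = -594 - 1/58 = -34453/58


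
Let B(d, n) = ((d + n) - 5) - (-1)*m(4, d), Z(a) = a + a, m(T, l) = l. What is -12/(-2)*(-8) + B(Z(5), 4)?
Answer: -29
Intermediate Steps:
Z(a) = 2*a
B(d, n) = -5 + n + 2*d (B(d, n) = ((d + n) - 5) - (-1)*d = (-5 + d + n) + d = -5 + n + 2*d)
-12/(-2)*(-8) + B(Z(5), 4) = -12/(-2)*(-8) + (-5 + 4 + 2*(2*5)) = -12*(-½)*(-8) + (-5 + 4 + 2*10) = 6*(-8) + (-5 + 4 + 20) = -48 + 19 = -29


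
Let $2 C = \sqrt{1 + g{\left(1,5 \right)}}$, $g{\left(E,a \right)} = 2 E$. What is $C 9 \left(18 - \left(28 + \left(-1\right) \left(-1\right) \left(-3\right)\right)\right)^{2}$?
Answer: $\frac{441 \sqrt{3}}{2} \approx 381.92$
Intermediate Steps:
$C = \frac{\sqrt{3}}{2}$ ($C = \frac{\sqrt{1 + 2 \cdot 1}}{2} = \frac{\sqrt{1 + 2}}{2} = \frac{\sqrt{3}}{2} \approx 0.86602$)
$C 9 \left(18 - \left(28 + \left(-1\right) \left(-1\right) \left(-3\right)\right)\right)^{2} = \frac{\sqrt{3}}{2} \cdot 9 \left(18 - \left(28 + \left(-1\right) \left(-1\right) \left(-3\right)\right)\right)^{2} = \frac{9 \sqrt{3}}{2} \left(18 - \left(28 + 1 \left(-3\right)\right)\right)^{2} = \frac{9 \sqrt{3}}{2} \left(18 - 25\right)^{2} = \frac{9 \sqrt{3}}{2} \left(-7\right)^{2} = \frac{9 \sqrt{3}}{2} \cdot 49 = \frac{441 \sqrt{3}}{2}$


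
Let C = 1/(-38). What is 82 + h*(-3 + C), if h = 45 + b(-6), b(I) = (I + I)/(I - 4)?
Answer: -2197/38 ≈ -57.816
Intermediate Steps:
C = -1/38 ≈ -0.026316
b(I) = 2*I/(-4 + I) (b(I) = (2*I)/(-4 + I) = 2*I/(-4 + I))
h = 231/5 (h = 45 + 2*(-6)/(-4 - 6) = 45 + 2*(-6)/(-10) = 45 + 2*(-6)*(-⅒) = 45 + 6/5 = 231/5 ≈ 46.200)
82 + h*(-3 + C) = 82 + 231*(-3 - 1/38)/5 = 82 + (231/5)*(-115/38) = 82 - 5313/38 = -2197/38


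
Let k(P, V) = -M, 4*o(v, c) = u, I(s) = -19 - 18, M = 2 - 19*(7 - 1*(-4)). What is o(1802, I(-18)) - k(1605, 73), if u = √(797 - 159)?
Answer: -207 + √638/4 ≈ -200.69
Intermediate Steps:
M = -207 (M = 2 - 19*(7 + 4) = 2 - 19*11 = 2 - 209 = -207)
u = √638 ≈ 25.259
I(s) = -37
o(v, c) = √638/4
k(P, V) = 207 (k(P, V) = -1*(-207) = 207)
o(1802, I(-18)) - k(1605, 73) = √638/4 - 1*207 = √638/4 - 207 = -207 + √638/4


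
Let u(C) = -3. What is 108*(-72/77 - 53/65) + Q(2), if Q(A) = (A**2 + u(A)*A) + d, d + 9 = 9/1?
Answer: -956198/5005 ≈ -191.05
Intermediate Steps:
d = 0 (d = -9 + 9/1 = -9 + 9*1 = -9 + 9 = 0)
Q(A) = A**2 - 3*A (Q(A) = (A**2 - 3*A) + 0 = A**2 - 3*A)
108*(-72/77 - 53/65) + Q(2) = 108*(-72/77 - 53/65) + 2*(-3 + 2) = 108*(-72*1/77 - 53*1/65) + 2*(-1) = 108*(-72/77 - 53/65) - 2 = 108*(-8761/5005) - 2 = -946188/5005 - 2 = -956198/5005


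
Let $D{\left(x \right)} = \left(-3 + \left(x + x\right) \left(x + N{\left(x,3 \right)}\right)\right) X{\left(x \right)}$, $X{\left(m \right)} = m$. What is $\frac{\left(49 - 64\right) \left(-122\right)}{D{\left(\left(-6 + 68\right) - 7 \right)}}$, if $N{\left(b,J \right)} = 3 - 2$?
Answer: $\frac{366}{67727} \approx 0.005404$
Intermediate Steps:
$N{\left(b,J \right)} = 1$ ($N{\left(b,J \right)} = 3 - 2 = 1$)
$D{\left(x \right)} = x \left(-3 + 2 x \left(1 + x\right)\right)$ ($D{\left(x \right)} = \left(-3 + \left(x + x\right) \left(x + 1\right)\right) x = \left(-3 + 2 x \left(1 + x\right)\right) x = x \left(-3 + 2 x \left(1 + x\right)\right)$)
$\frac{\left(49 - 64\right) \left(-122\right)}{D{\left(\left(-6 + 68\right) - 7 \right)}} = \frac{\left(49 - 64\right) \left(-122\right)}{\left(\left(-6 + 68\right) - 7\right) \left(-3 + 2 \left(\left(-6 + 68\right) - 7\right) + 2 \left(\left(-6 + 68\right) - 7\right)^{2}\right)} = \frac{\left(-15\right) \left(-122\right)}{\left(62 - 7\right) \left(-3 + 2 \left(62 - 7\right) + 2 \left(62 - 7\right)^{2}\right)} = \frac{1830}{55 \left(-3 + 2 \cdot 55 + 2 \cdot 55^{2}\right)} = \frac{1830}{55 \left(-3 + 110 + 2 \cdot 3025\right)} = \frac{1830}{55 \left(-3 + 110 + 6050\right)} = \frac{1830}{55 \cdot 6157} = \frac{1830}{338635} = 1830 \cdot \frac{1}{338635} = \frac{366}{67727}$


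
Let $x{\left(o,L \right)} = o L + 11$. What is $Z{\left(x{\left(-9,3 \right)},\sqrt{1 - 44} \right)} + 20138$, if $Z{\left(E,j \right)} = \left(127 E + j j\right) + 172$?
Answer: $18235$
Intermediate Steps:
$x{\left(o,L \right)} = 11 + L o$ ($x{\left(o,L \right)} = L o + 11 = 11 + L o$)
$Z{\left(E,j \right)} = 172 + j^{2} + 127 E$ ($Z{\left(E,j \right)} = \left(127 E + j^{2}\right) + 172 = \left(j^{2} + 127 E\right) + 172 = 172 + j^{2} + 127 E$)
$Z{\left(x{\left(-9,3 \right)},\sqrt{1 - 44} \right)} + 20138 = \left(172 + \left(\sqrt{1 - 44}\right)^{2} + 127 \left(11 + 3 \left(-9\right)\right)\right) + 20138 = \left(172 + \left(\sqrt{-43}\right)^{2} + 127 \left(11 - 27\right)\right) + 20138 = \left(172 + \left(i \sqrt{43}\right)^{2} + 127 \left(-16\right)\right) + 20138 = \left(172 - 43 - 2032\right) + 20138 = -1903 + 20138 = 18235$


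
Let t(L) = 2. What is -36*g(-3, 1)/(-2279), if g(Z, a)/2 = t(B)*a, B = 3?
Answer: 144/2279 ≈ 0.063186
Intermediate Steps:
g(Z, a) = 4*a (g(Z, a) = 2*(2*a) = 4*a)
-36*g(-3, 1)/(-2279) = -144/(-2279) = -36*4*(-1/2279) = -144*(-1/2279) = 144/2279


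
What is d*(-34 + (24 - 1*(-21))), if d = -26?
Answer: -286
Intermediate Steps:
d*(-34 + (24 - 1*(-21))) = -26*(-34 + (24 - 1*(-21))) = -26*(-34 + (24 + 21)) = -26*(-34 + 45) = -26*11 = -286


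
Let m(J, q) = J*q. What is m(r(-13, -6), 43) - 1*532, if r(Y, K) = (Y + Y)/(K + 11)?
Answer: -3778/5 ≈ -755.60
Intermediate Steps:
r(Y, K) = 2*Y/(11 + K) (r(Y, K) = (2*Y)/(11 + K) = 2*Y/(11 + K))
m(r(-13, -6), 43) - 1*532 = (2*(-13)/(11 - 6))*43 - 1*532 = (2*(-13)/5)*43 - 532 = (2*(-13)*(⅕))*43 - 532 = -26/5*43 - 532 = -1118/5 - 532 = -3778/5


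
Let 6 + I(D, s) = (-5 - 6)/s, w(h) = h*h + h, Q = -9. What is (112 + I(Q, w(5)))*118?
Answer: 186971/15 ≈ 12465.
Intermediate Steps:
w(h) = h + h**2 (w(h) = h**2 + h = h + h**2)
I(D, s) = -6 - 11/s (I(D, s) = -6 + (-5 - 6)/s = -6 - 11/s)
(112 + I(Q, w(5)))*118 = (112 + (-6 - 11*1/(5*(1 + 5))))*118 = (112 + (-6 - 11/(5*6)))*118 = (112 + (-6 - 11/30))*118 = (112 - 191/30)*118 = (3169/30)*118 = 186971/15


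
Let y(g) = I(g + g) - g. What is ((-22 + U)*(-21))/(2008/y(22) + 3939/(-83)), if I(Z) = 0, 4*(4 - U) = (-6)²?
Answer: -517671/126661 ≈ -4.0871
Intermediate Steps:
U = -5 (U = 4 - ¼*(-6)² = 4 - ¼*36 = 4 - 9 = -5)
y(g) = -g (y(g) = 0 - g = -g)
((-22 + U)*(-21))/(2008/y(22) + 3939/(-83)) = ((-22 - 5)*(-21))/(2008/((-1*22)) + 3939/(-83)) = (-27*(-21))/(2008/(-22) + 3939*(-1/83)) = 567/(2008*(-1/22) - 3939/83) = 567/(-1004/11 - 3939/83) = 567/(-126661/913) = 567*(-913/126661) = -517671/126661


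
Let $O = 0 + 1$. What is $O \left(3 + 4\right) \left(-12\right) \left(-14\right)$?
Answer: $1176$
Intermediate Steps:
$O = 1$
$O \left(3 + 4\right) \left(-12\right) \left(-14\right) = 1 \left(3 + 4\right) \left(-12\right) \left(-14\right) = 1 \cdot 7 \left(-12\right) \left(-14\right) = 7 \left(-12\right) \left(-14\right) = \left(-84\right) \left(-14\right) = 1176$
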